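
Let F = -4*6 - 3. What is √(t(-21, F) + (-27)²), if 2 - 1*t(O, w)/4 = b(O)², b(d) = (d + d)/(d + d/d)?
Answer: 8*√281/5 ≈ 26.821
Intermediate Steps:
F = -27 (F = -24 - 3 = -27)
b(d) = 2*d/(1 + d) (b(d) = (2*d)/(d + 1) = (2*d)/(1 + d) = 2*d/(1 + d))
t(O, w) = 8 - 16*O²/(1 + O)² (t(O, w) = 8 - 4*4*O²/(1 + O)² = 8 - 16*O²/(1 + O)²)
√(t(-21, F) + (-27)²) = √((8 - 16*(-21)²/(1 - 21)²) + (-27)²) = √((8 - 16*441/(-20)²) + 729) = √((8 - 16*441*1/400) + 729) = √((8 - 441/25) + 729) = √(-241/25 + 729) = √(17984/25) = 8*√281/5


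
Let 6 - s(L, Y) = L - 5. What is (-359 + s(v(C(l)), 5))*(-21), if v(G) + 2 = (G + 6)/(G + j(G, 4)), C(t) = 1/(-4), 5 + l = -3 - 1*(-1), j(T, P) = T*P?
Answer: 35847/5 ≈ 7169.4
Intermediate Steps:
j(T, P) = P*T
l = -7 (l = -5 + (-3 - 1*(-1)) = -5 + (-3 + 1) = -5 - 2 = -7)
C(t) = -¼
v(G) = -2 + (6 + G)/(5*G) (v(G) = -2 + (G + 6)/(G + 4*G) = -2 + (6 + G)/((5*G)) = -2 + (6 + G)*(1/(5*G)) = -2 + (6 + G)/(5*G))
s(L, Y) = 11 - L (s(L, Y) = 6 - (L - 5) = 6 - (-5 + L) = 6 + (5 - L) = 11 - L)
(-359 + s(v(C(l)), 5))*(-21) = (-359 + (11 - 3*(2 - 3*(-¼))/(5*(-¼))))*(-21) = (-359 + (11 - 3*(-4)*(2 + ¾)/5))*(-21) = (-359 + (11 - 3*(-4)*11/(5*4)))*(-21) = (-359 + (11 - 1*(-33/5)))*(-21) = (-359 + (11 + 33/5))*(-21) = (-359 + 88/5)*(-21) = -1707/5*(-21) = 35847/5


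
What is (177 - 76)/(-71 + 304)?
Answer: 101/233 ≈ 0.43348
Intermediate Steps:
(177 - 76)/(-71 + 304) = 101/233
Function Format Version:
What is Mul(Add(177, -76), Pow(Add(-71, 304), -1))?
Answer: Rational(101, 233) ≈ 0.43348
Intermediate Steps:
Mul(Add(177, -76), Pow(Add(-71, 304), -1)) = Mul(101, Pow(233, -1)) = Mul(101, Rational(1, 233)) = Rational(101, 233)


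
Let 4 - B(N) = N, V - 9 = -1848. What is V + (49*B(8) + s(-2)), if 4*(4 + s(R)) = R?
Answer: -4079/2 ≈ -2039.5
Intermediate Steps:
V = -1839 (V = 9 - 1848 = -1839)
s(R) = -4 + R/4
B(N) = 4 - N
V + (49*B(8) + s(-2)) = -1839 + (49*(4 - 1*8) + (-4 + (¼)*(-2))) = -1839 + (49*(4 - 8) + (-4 - ½)) = -1839 + (49*(-4) - 9/2) = -1839 + (-196 - 9/2) = -1839 - 401/2 = -4079/2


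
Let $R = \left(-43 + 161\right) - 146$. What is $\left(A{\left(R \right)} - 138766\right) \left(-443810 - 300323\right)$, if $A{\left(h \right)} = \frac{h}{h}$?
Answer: $103259615745$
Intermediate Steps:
$R = -28$ ($R = 118 - 146 = -28$)
$A{\left(h \right)} = 1$
$\left(A{\left(R \right)} - 138766\right) \left(-443810 - 300323\right) = \left(1 - 138766\right) \left(-443810 - 300323\right) = \left(-138765\right) \left(-744133\right) = 103259615745$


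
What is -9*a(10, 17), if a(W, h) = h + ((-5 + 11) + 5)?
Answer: -252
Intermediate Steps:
a(W, h) = 11 + h (a(W, h) = h + (6 + 5) = h + 11 = 11 + h)
-9*a(10, 17) = -9*(11 + 17) = -9*28 = -252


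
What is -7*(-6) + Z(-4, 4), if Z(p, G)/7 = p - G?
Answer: -14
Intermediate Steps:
Z(p, G) = -7*G + 7*p (Z(p, G) = 7*(p - G) = -7*G + 7*p)
-7*(-6) + Z(-4, 4) = -7*(-6) + (-7*4 + 7*(-4)) = 42 + (-28 - 28) = 42 - 56 = -14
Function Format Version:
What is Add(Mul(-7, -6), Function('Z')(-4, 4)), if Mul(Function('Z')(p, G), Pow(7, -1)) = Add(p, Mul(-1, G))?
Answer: -14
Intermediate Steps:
Function('Z')(p, G) = Add(Mul(-7, G), Mul(7, p)) (Function('Z')(p, G) = Mul(7, Add(p, Mul(-1, G))) = Add(Mul(-7, G), Mul(7, p)))
Add(Mul(-7, -6), Function('Z')(-4, 4)) = Add(Mul(-7, -6), Add(Mul(-7, 4), Mul(7, -4))) = Add(42, Add(-28, -28)) = Add(42, -56) = -14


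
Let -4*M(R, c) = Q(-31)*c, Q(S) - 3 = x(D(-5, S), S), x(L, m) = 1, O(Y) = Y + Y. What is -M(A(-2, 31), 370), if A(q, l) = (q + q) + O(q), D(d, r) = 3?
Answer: 370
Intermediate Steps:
O(Y) = 2*Y
Q(S) = 4 (Q(S) = 3 + 1 = 4)
A(q, l) = 4*q (A(q, l) = (q + q) + 2*q = 2*q + 2*q = 4*q)
M(R, c) = -c
-M(A(-2, 31), 370) = -(-1)*370 = -1*(-370) = 370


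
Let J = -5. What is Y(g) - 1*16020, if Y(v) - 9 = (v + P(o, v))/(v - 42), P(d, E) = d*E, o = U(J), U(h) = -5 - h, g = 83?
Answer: -656368/41 ≈ -16009.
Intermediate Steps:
o = 0 (o = -5 - 1*(-5) = -5 + 5 = 0)
P(d, E) = E*d
Y(v) = 9 + v/(-42 + v) (Y(v) = 9 + (v + v*0)/(v - 42) = 9 + (v + 0)/(-42 + v) = 9 + v/(-42 + v))
Y(g) - 1*16020 = 2*(-189 + 5*83)/(-42 + 83) - 1*16020 = 2*(-189 + 415)/41 - 16020 = 2*(1/41)*226 - 16020 = 452/41 - 16020 = -656368/41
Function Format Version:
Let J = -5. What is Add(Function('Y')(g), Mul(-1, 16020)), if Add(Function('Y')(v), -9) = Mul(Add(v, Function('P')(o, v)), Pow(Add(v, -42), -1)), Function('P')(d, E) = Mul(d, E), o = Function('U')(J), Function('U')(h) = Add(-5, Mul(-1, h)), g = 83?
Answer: Rational(-656368, 41) ≈ -16009.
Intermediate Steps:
o = 0 (o = Add(-5, Mul(-1, -5)) = Add(-5, 5) = 0)
Function('P')(d, E) = Mul(E, d)
Function('Y')(v) = Add(9, Mul(v, Pow(Add(-42, v), -1))) (Function('Y')(v) = Add(9, Mul(Add(v, Mul(v, 0)), Pow(Add(v, -42), -1))) = Add(9, Mul(Add(v, 0), Pow(Add(-42, v), -1))) = Add(9, Mul(v, Pow(Add(-42, v), -1))))
Add(Function('Y')(g), Mul(-1, 16020)) = Add(Mul(2, Pow(Add(-42, 83), -1), Add(-189, Mul(5, 83))), Mul(-1, 16020)) = Add(Mul(2, Pow(41, -1), Add(-189, 415)), -16020) = Add(Mul(2, Rational(1, 41), 226), -16020) = Add(Rational(452, 41), -16020) = Rational(-656368, 41)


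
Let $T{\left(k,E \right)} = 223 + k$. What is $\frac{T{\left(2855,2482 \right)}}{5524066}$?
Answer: $\frac{1539}{2762033} \approx 0.0005572$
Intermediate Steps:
$\frac{T{\left(2855,2482 \right)}}{5524066} = \frac{223 + 2855}{5524066} = 3078 \cdot \frac{1}{5524066} = \frac{1539}{2762033}$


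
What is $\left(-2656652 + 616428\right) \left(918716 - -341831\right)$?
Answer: $-2571798242528$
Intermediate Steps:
$\left(-2656652 + 616428\right) \left(918716 - -341831\right) = - 2040224 \left(918716 + \left(342953 - 1122\right)\right) = - 2040224 \left(918716 + 341831\right) = \left(-2040224\right) 1260547 = -2571798242528$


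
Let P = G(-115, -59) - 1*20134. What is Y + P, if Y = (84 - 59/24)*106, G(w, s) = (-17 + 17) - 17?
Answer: -138091/12 ≈ -11508.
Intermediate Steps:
G(w, s) = -17 (G(w, s) = 0 - 17 = -17)
Y = 103721/12 (Y = (84 - 59*1/24)*106 = (84 - 59/24)*106 = (1957/24)*106 = 103721/12 ≈ 8643.4)
P = -20151 (P = -17 - 1*20134 = -17 - 20134 = -20151)
Y + P = 103721/12 - 20151 = -138091/12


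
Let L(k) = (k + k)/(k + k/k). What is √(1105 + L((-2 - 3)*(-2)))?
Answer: 5*√5357/11 ≈ 33.269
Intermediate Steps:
L(k) = 2*k/(1 + k) (L(k) = (2*k)/(k + 1) = (2*k)/(1 + k) = 2*k/(1 + k))
√(1105 + L((-2 - 3)*(-2))) = √(1105 + 2*((-2 - 3)*(-2))/(1 + (-2 - 3)*(-2))) = √(1105 + 2*(-5*(-2))/(1 - 5*(-2))) = √(1105 + 2*10/(1 + 10)) = √(1105 + 2*10/11) = √(1105 + 2*10*(1/11)) = √(1105 + 20/11) = √(12175/11) = 5*√5357/11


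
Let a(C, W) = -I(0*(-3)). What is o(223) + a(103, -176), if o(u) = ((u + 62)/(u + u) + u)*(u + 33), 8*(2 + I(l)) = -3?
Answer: 102141069/1784 ≈ 57254.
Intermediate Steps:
I(l) = -19/8 (I(l) = -2 + (⅛)*(-3) = -2 - 3/8 = -19/8)
a(C, W) = 19/8 (a(C, W) = -1*(-19/8) = 19/8)
o(u) = (33 + u)*(u + (62 + u)/(2*u)) (o(u) = ((62 + u)/((2*u)) + u)*(33 + u) = ((62 + u)*(1/(2*u)) + u)*(33 + u) = ((62 + u)/(2*u) + u)*(33 + u) = (u + (62 + u)/(2*u))*(33 + u) = (33 + u)*(u + (62 + u)/(2*u)))
o(223) + a(103, -176) = (95/2 + 223² + 1023/223 + (67/2)*223) + 19/8 = (95/2 + 49729 + 1023*(1/223) + 14941/2) + 19/8 = (95/2 + 49729 + 1023/223 + 14941/2) + 19/8 = 12767104/223 + 19/8 = 102141069/1784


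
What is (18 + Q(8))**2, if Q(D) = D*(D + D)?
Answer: 21316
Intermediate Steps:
Q(D) = 2*D**2 (Q(D) = D*(2*D) = 2*D**2)
(18 + Q(8))**2 = (18 + 2*8**2)**2 = (18 + 2*64)**2 = (18 + 128)**2 = 146**2 = 21316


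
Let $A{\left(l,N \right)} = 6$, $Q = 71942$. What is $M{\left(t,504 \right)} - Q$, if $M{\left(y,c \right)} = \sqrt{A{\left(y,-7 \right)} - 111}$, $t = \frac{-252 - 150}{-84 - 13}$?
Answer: $-71942 + i \sqrt{105} \approx -71942.0 + 10.247 i$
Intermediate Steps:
$t = \frac{402}{97}$ ($t = - \frac{402}{-97} = \left(-402\right) \left(- \frac{1}{97}\right) = \frac{402}{97} \approx 4.1443$)
$M{\left(y,c \right)} = i \sqrt{105}$ ($M{\left(y,c \right)} = \sqrt{6 - 111} = \sqrt{-105} = i \sqrt{105}$)
$M{\left(t,504 \right)} - Q = i \sqrt{105} - 71942 = -71942 + i \sqrt{105}$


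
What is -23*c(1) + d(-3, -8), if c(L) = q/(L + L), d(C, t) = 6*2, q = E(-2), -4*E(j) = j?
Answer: 25/4 ≈ 6.2500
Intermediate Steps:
E(j) = -j/4
q = ½ (q = -¼*(-2) = ½ ≈ 0.50000)
d(C, t) = 12
c(L) = 1/(4*L) (c(L) = (½)/(L + L) = (½)/(2*L) = (1/(2*L))*(½) = 1/(4*L))
-23*c(1) + d(-3, -8) = -23/(4*1) + 12 = -23/4 + 12 = 25/4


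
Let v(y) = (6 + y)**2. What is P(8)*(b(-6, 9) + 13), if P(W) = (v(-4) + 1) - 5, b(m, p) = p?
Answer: 0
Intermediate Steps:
P(W) = 0 (P(W) = ((6 - 4)**2 + 1) - 5 = (2**2 + 1) - 5 = (4 + 1) - 5 = 5 - 5 = 0)
P(8)*(b(-6, 9) + 13) = 0*(9 + 13) = 0*22 = 0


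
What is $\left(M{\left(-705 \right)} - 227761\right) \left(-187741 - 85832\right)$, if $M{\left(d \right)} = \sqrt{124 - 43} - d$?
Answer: $62113928931$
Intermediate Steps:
$M{\left(d \right)} = 9 - d$ ($M{\left(d \right)} = \sqrt{81} - d = 9 - d$)
$\left(M{\left(-705 \right)} - 227761\right) \left(-187741 - 85832\right) = \left(\left(9 - -705\right) - 227761\right) \left(-187741 - 85832\right) = \left(\left(9 + 705\right) - 227761\right) \left(-273573\right) = \left(714 - 227761\right) \left(-273573\right) = \left(-227047\right) \left(-273573\right) = 62113928931$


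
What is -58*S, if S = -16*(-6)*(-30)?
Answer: 167040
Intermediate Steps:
S = -2880 (S = 96*(-30) = -2880)
-58*S = -58*(-2880) = 167040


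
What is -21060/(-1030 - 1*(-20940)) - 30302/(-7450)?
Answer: 22320791/7416475 ≈ 3.0096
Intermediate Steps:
-21060/(-1030 - 1*(-20940)) - 30302/(-7450) = -21060/(-1030 + 20940) - 30302*(-1/7450) = -21060/19910 + 15151/3725 = -21060*1/19910 + 15151/3725 = -2106/1991 + 15151/3725 = 22320791/7416475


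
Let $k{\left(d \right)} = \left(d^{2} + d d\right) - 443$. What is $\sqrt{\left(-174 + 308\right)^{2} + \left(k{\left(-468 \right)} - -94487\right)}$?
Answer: $4 \sqrt{34378} \approx 741.65$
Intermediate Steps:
$k{\left(d \right)} = -443 + 2 d^{2}$ ($k{\left(d \right)} = \left(d^{2} + d^{2}\right) - 443 = 2 d^{2} - 443 = -443 + 2 d^{2}$)
$\sqrt{\left(-174 + 308\right)^{2} + \left(k{\left(-468 \right)} - -94487\right)} = \sqrt{\left(-174 + 308\right)^{2} - \left(-94044 - 438048\right)} = \sqrt{134^{2} + \left(\left(-443 + 2 \cdot 219024\right) + 94487\right)} = \sqrt{17956 + \left(\left(-443 + 438048\right) + 94487\right)} = \sqrt{17956 + \left(437605 + 94487\right)} = \sqrt{17956 + 532092} = \sqrt{550048} = 4 \sqrt{34378}$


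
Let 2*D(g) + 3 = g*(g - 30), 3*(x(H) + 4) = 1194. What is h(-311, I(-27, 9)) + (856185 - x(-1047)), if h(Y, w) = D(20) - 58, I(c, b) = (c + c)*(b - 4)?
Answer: 1711263/2 ≈ 8.5563e+5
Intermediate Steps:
x(H) = 394 (x(H) = -4 + (⅓)*1194 = -4 + 398 = 394)
I(c, b) = 2*c*(-4 + b) (I(c, b) = (2*c)*(-4 + b) = 2*c*(-4 + b))
D(g) = -3/2 + g*(-30 + g)/2 (D(g) = -3/2 + (g*(g - 30))/2 = -3/2 + (g*(-30 + g))/2 = -3/2 + g*(-30 + g)/2)
h(Y, w) = -319/2 (h(Y, w) = (-3/2 + (½)*20² - 15*20) - 58 = (-3/2 + (½)*400 - 300) - 58 = (-3/2 + 200 - 300) - 58 = -203/2 - 58 = -319/2)
h(-311, I(-27, 9)) + (856185 - x(-1047)) = -319/2 + (856185 - 1*394) = -319/2 + (856185 - 394) = -319/2 + 855791 = 1711263/2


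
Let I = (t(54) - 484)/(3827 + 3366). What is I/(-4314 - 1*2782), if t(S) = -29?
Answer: 513/51041528 ≈ 1.0051e-5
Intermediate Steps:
I = -513/7193 (I = (-29 - 484)/(3827 + 3366) = -513/7193 ≈ -0.071319)
I/(-4314 - 1*2782) = -513/(7193*(-4314 - 1*2782)) = -513/(7193*(-4314 - 2782)) = -513/7193/(-7096) = -513/7193*(-1/7096) = 513/51041528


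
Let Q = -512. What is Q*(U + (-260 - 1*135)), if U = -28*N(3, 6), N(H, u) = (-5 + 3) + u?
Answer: 259584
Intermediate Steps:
N(H, u) = -2 + u
U = -112 (U = -28*(-2 + 6) = -28*4 = -112)
Q*(U + (-260 - 1*135)) = -512*(-112 + (-260 - 1*135)) = -512*(-112 + (-260 - 135)) = -512*(-112 - 395) = -512*(-507) = 259584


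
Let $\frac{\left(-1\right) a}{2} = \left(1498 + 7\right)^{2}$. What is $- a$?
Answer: $4530050$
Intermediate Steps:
$a = -4530050$ ($a = - 2 \left(1498 + 7\right)^{2} = - 2 \cdot 1505^{2} = \left(-2\right) 2265025 = -4530050$)
$- a = \left(-1\right) \left(-4530050\right) = 4530050$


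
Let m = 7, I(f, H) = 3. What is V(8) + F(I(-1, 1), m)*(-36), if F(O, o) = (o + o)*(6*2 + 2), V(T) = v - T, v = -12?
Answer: -7076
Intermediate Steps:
V(T) = -12 - T
F(O, o) = 28*o (F(O, o) = (2*o)*(12 + 2) = (2*o)*14 = 28*o)
V(8) + F(I(-1, 1), m)*(-36) = (-12 - 1*8) + (28*7)*(-36) = (-12 - 8) + 196*(-36) = -20 - 7056 = -7076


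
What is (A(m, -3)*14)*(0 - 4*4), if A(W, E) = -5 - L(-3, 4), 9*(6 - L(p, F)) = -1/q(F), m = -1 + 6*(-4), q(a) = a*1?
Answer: 22232/9 ≈ 2470.2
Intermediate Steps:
q(a) = a
m = -25 (m = -1 - 24 = -25)
L(p, F) = 6 + 1/(9*F) (L(p, F) = 6 - (-1)/(9*F) = 6 + 1/(9*F))
A(W, E) = -397/36 (A(W, E) = -5 - (6 + (⅑)/4) = -5 - (6 + (⅑)*(¼)) = -5 - (6 + 1/36) = -5 - 1*217/36 = -5 - 217/36 = -397/36)
(A(m, -3)*14)*(0 - 4*4) = (-397/36*14)*(0 - 4*4) = -2779*(0 - 16)/18 = -2779/18*(-16) = 22232/9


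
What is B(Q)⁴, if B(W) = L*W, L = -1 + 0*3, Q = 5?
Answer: 625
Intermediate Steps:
L = -1 (L = -1 + 0 = -1)
B(W) = -W
B(Q)⁴ = (-1*5)⁴ = (-5)⁴ = 625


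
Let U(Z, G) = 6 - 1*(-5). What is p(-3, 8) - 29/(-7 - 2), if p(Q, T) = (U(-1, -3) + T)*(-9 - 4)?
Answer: -2194/9 ≈ -243.78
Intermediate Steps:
U(Z, G) = 11 (U(Z, G) = 6 + 5 = 11)
p(Q, T) = -143 - 13*T (p(Q, T) = (11 + T)*(-9 - 4) = (11 + T)*(-13) = -143 - 13*T)
p(-3, 8) - 29/(-7 - 2) = (-143 - 13*8) - 29/(-7 - 2) = (-143 - 104) - 29/(-9) = -247 - 29*(-1/9) = -247 + 29/9 = -2194/9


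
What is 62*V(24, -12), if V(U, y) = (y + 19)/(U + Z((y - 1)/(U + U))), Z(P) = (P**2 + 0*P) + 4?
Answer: 999936/64681 ≈ 15.460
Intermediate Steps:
Z(P) = 4 + P**2 (Z(P) = (P**2 + 0) + 4 = P**2 + 4 = 4 + P**2)
V(U, y) = (19 + y)/(4 + U + (-1 + y)**2/(4*U**2)) (V(U, y) = (y + 19)/(U + (4 + ((y - 1)/(U + U))**2)) = (19 + y)/(U + (4 + ((-1 + y)/((2*U)))**2)) = (19 + y)/(U + (4 + ((-1 + y)*(1/(2*U)))**2)) = (19 + y)/(U + (4 + ((-1 + y)/(2*U))**2)) = (19 + y)/(U + (4 + (-1 + y)**2/(4*U**2))) = (19 + y)/(4 + U + (-1 + y)**2/(4*U**2)))
62*V(24, -12) = 62*(4*24**2*(19 - 12)/((-1 - 12)**2 + 4*24**3 + 16*24**2)) = 62*(4*576*7/((-13)**2 + 4*13824 + 16*576)) = 62*(4*576*7/(169 + 55296 + 9216)) = 62*(4*576*7/64681) = 62*(4*576*(1/64681)*7) = 62*(16128/64681) = 999936/64681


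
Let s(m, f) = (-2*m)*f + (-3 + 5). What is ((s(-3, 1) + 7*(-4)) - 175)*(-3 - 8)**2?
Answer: -23595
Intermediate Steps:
s(m, f) = 2 - 2*f*m (s(m, f) = -2*f*m + 2 = 2 - 2*f*m)
((s(-3, 1) + 7*(-4)) - 175)*(-3 - 8)**2 = (((2 - 2*1*(-3)) + 7*(-4)) - 175)*(-3 - 8)**2 = (((2 + 6) - 28) - 175)*(-11)**2 = ((8 - 28) - 175)*121 = (-20 - 175)*121 = -195*121 = -23595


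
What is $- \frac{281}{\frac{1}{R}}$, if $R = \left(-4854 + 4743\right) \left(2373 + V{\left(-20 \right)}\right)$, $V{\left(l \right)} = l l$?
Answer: $86492643$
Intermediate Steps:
$V{\left(l \right)} = l^{2}$
$R = -307803$ ($R = \left(-4854 + 4743\right) \left(2373 + \left(-20\right)^{2}\right) = - 111 \left(2373 + 400\right) = \left(-111\right) 2773 = -307803$)
$- \frac{281}{\frac{1}{R}} = - \frac{281}{\frac{1}{-307803}} = - \frac{281}{- \frac{1}{307803}} = \left(-281\right) \left(-307803\right) = 86492643$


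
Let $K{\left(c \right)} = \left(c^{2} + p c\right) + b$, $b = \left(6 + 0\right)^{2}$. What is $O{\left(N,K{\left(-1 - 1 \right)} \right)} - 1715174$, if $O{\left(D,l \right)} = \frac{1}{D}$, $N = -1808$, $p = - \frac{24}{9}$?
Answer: $- \frac{3101034593}{1808} \approx -1.7152 \cdot 10^{6}$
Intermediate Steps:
$p = - \frac{8}{3}$ ($p = \left(-24\right) \frac{1}{9} = - \frac{8}{3} \approx -2.6667$)
$b = 36$ ($b = 6^{2} = 36$)
$K{\left(c \right)} = 36 + c^{2} - \frac{8 c}{3}$ ($K{\left(c \right)} = \left(c^{2} - \frac{8 c}{3}\right) + 36 = 36 + c^{2} - \frac{8 c}{3}$)
$O{\left(N,K{\left(-1 - 1 \right)} \right)} - 1715174 = \frac{1}{-1808} - 1715174 = - \frac{1}{1808} - 1715174 = - \frac{3101034593}{1808}$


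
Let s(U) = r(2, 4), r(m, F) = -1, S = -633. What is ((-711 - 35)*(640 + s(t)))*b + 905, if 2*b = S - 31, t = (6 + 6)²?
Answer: 158263313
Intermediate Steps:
t = 144 (t = 12² = 144)
s(U) = -1
b = -332 (b = (-633 - 31)/2 = (½)*(-664) = -332)
((-711 - 35)*(640 + s(t)))*b + 905 = ((-711 - 35)*(640 - 1))*(-332) + 905 = -746*639*(-332) + 905 = -476694*(-332) + 905 = 158262408 + 905 = 158263313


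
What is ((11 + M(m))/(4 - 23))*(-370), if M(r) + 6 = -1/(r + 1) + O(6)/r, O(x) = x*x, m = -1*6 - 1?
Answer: 185/399 ≈ 0.46366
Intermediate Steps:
m = -7 (m = -6 - 1 = -7)
O(x) = x**2
M(r) = -6 - 1/(1 + r) + 36/r (M(r) = -6 + (-1/(r + 1) + 6**2/r) = -6 + (-1/(1 + r) + 36/r) = -6 - 1/(1 + r) + 36/r)
((11 + M(m))/(4 - 23))*(-370) = ((11 + (36 - 6*(-7)**2 + 29*(-7))/((-7)*(1 - 7)))/(4 - 23))*(-370) = ((11 - 1/7*(36 - 6*49 - 203)/(-6))/(-19))*(-370) = ((11 - 1/7*(-1/6)*(36 - 294 - 203))*(-1/19))*(-370) = ((11 - 1/7*(-1/6)*(-461))*(-1/19))*(-370) = ((11 - 461/42)*(-1/19))*(-370) = ((1/42)*(-1/19))*(-370) = -1/798*(-370) = 185/399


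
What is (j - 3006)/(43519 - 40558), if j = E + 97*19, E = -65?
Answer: -1228/2961 ≈ -0.41472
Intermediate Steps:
j = 1778 (j = -65 + 97*19 = -65 + 1843 = 1778)
(j - 3006)/(43519 - 40558) = (1778 - 3006)/(43519 - 40558) = -1228/2961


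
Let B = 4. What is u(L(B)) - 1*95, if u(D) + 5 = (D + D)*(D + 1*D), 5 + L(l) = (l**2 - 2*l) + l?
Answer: 96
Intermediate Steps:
L(l) = -5 + l**2 - l (L(l) = -5 + ((l**2 - 2*l) + l) = -5 + (l**2 - l) = -5 + l**2 - l)
u(D) = -5 + 4*D**2 (u(D) = -5 + (D + D)*(D + 1*D) = -5 + (2*D)*(D + D) = -5 + (2*D)*(2*D) = -5 + 4*D**2)
u(L(B)) - 1*95 = (-5 + 4*(-5 + 4**2 - 1*4)**2) - 1*95 = (-5 + 4*(-5 + 16 - 4)**2) - 95 = (-5 + 4*7**2) - 95 = (-5 + 4*49) - 95 = (-5 + 196) - 95 = 191 - 95 = 96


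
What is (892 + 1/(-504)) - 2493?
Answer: -806905/504 ≈ -1601.0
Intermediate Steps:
(892 + 1/(-504)) - 2493 = (892 - 1/504) - 2493 = 449567/504 - 2493 = -806905/504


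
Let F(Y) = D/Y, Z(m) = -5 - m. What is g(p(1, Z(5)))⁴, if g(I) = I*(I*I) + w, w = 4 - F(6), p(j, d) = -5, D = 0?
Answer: 214358881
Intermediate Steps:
F(Y) = 0 (F(Y) = 0/Y = 0)
w = 4 (w = 4 - 1*0 = 4 + 0 = 4)
g(I) = 4 + I³ (g(I) = I*(I*I) + 4 = I*I² + 4 = I³ + 4 = 4 + I³)
g(p(1, Z(5)))⁴ = (4 + (-5)³)⁴ = (4 - 125)⁴ = (-121)⁴ = 214358881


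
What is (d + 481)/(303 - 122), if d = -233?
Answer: 248/181 ≈ 1.3702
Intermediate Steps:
(d + 481)/(303 - 122) = (-233 + 481)/(303 - 122) = 248/181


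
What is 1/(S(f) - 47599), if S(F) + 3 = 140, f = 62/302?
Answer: -1/47462 ≈ -2.1069e-5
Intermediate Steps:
f = 31/151 (f = 62*(1/302) = 31/151 ≈ 0.20530)
S(F) = 137 (S(F) = -3 + 140 = 137)
1/(S(f) - 47599) = 1/(137 - 47599) = 1/(-47462) = -1/47462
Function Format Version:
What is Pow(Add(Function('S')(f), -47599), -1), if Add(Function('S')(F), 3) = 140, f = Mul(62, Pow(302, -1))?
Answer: Rational(-1, 47462) ≈ -2.1069e-5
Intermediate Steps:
f = Rational(31, 151) (f = Mul(62, Rational(1, 302)) = Rational(31, 151) ≈ 0.20530)
Function('S')(F) = 137 (Function('S')(F) = Add(-3, 140) = 137)
Pow(Add(Function('S')(f), -47599), -1) = Pow(Add(137, -47599), -1) = Pow(-47462, -1) = Rational(-1, 47462)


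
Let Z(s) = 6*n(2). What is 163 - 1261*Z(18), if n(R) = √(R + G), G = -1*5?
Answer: 163 - 7566*I*√3 ≈ 163.0 - 13105.0*I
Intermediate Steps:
G = -5
n(R) = √(-5 + R) (n(R) = √(R - 5) = √(-5 + R))
Z(s) = 6*I*√3 (Z(s) = 6*√(-5 + 2) = 6*√(-3) = 6*(I*√3) = 6*I*√3)
163 - 1261*Z(18) = 163 - 7566*I*√3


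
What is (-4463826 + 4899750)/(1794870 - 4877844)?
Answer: -72654/513829 ≈ -0.14140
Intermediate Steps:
(-4463826 + 4899750)/(1794870 - 4877844) = 435924/(-3082974) = 435924*(-1/3082974) = -72654/513829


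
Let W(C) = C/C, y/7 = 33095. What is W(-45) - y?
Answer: -231664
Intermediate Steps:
y = 231665 (y = 7*33095 = 231665)
W(C) = 1
W(-45) - y = 1 - 1*231665 = 1 - 231665 = -231664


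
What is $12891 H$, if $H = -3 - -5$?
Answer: $25782$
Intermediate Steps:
$H = 2$ ($H = -3 + 5 = 2$)
$12891 H = 12891 \cdot 2 = 25782$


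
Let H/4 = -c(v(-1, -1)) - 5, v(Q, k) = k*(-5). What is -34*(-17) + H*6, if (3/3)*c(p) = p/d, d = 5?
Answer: 434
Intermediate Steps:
v(Q, k) = -5*k
c(p) = p/5
H = -24 (H = 4*(-(-5*(-1))/5 - 5) = 4*(-5/5 - 5) = 4*(-1*1 - 5) = 4*(-1 - 5) = 4*(-6) = -24)
-34*(-17) + H*6 = -34*(-17) - 24*6 = 578 - 144 = 434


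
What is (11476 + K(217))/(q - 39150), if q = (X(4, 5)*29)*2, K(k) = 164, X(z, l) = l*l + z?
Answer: -2910/9367 ≈ -0.31067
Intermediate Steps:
X(z, l) = z + l**2 (X(z, l) = l**2 + z = z + l**2)
q = 1682 (q = ((4 + 5**2)*29)*2 = ((4 + 25)*29)*2 = (29*29)*2 = 841*2 = 1682)
(11476 + K(217))/(q - 39150) = (11476 + 164)/(1682 - 39150) = 11640/(-37468) = 11640*(-1/37468) = -2910/9367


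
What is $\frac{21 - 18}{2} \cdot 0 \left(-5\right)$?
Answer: $0$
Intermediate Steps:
$\frac{21 - 18}{2} \cdot 0 \left(-5\right) = \frac{1}{2} \cdot 3 \cdot 0 = \frac{3}{2} \cdot 0 = 0$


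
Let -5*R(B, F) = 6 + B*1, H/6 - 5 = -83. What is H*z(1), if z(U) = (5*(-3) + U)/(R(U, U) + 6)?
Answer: 32760/23 ≈ 1424.3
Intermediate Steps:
H = -468 (H = 30 + 6*(-83) = 30 - 498 = -468)
R(B, F) = -6/5 - B/5 (R(B, F) = -(6 + B*1)/5 = -(6 + B)/5 = -6/5 - B/5)
z(U) = (-15 + U)/(24/5 - U/5) (z(U) = (5*(-3) + U)/((-6/5 - U/5) + 6) = (-15 + U)/(24/5 - U/5))
H*z(1) = -2340*(15 - 1*1)/(-24 + 1) = -2340*(15 - 1)/(-23) = -2340*(-1)*14/23 = -468*(-70/23) = 32760/23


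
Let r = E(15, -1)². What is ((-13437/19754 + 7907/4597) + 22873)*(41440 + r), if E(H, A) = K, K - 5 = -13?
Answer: 43105469991784176/45404569 ≈ 9.4936e+8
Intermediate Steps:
K = -8 (K = 5 - 13 = -8)
E(H, A) = -8
r = 64 (r = (-8)² = 64)
((-13437/19754 + 7907/4597) + 22873)*(41440 + r) = ((-13437/19754 + 7907/4597) + 22873)*(41440 + 64) = ((-13437*1/19754 + 7907*(1/4597)) + 22873)*41504 = ((-13437/19754 + 7907/4597) + 22873)*41504 = (94424989/90809138 + 22873)*41504 = (2077171838463/90809138)*41504 = 43105469991784176/45404569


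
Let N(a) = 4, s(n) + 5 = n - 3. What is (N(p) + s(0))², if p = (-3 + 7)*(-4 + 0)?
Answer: 16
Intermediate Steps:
s(n) = -8 + n (s(n) = -5 + (n - 3) = -5 + (-3 + n) = -8 + n)
p = -16 (p = 4*(-4) = -16)
(N(p) + s(0))² = (4 + (-8 + 0))² = (4 - 8)² = (-4)² = 16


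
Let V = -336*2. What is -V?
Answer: 672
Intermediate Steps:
V = -672 (V = -56*12 = -672)
-V = -1*(-672) = 672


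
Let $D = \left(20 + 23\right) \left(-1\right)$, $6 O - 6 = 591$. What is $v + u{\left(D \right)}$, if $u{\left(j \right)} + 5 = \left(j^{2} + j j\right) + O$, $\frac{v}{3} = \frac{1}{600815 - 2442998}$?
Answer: $\frac{4657652683}{1228122} \approx 3792.5$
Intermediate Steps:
$O = \frac{199}{2}$ ($O = 1 + \frac{1}{6} \cdot 591 = 1 + \frac{197}{2} = \frac{199}{2} \approx 99.5$)
$v = - \frac{1}{614061}$ ($v = \frac{3}{600815 - 2442998} = \frac{3}{-1842183} = 3 \left(- \frac{1}{1842183}\right) = - \frac{1}{614061} \approx -1.6285 \cdot 10^{-6}$)
$D = -43$ ($D = 43 \left(-1\right) = -43$)
$u{\left(j \right)} = \frac{189}{2} + 2 j^{2}$ ($u{\left(j \right)} = -5 + \left(\left(j^{2} + j j\right) + \frac{199}{2}\right) = -5 + \left(\left(j^{2} + j^{2}\right) + \frac{199}{2}\right) = -5 + \left(2 j^{2} + \frac{199}{2}\right) = -5 + \left(\frac{199}{2} + 2 j^{2}\right) = \frac{189}{2} + 2 j^{2}$)
$v + u{\left(D \right)} = - \frac{1}{614061} + \left(\frac{189}{2} + 2 \left(-43\right)^{2}\right) = - \frac{1}{614061} + \left(\frac{189}{2} + 2 \cdot 1849\right) = - \frac{1}{614061} + \left(\frac{189}{2} + 3698\right) = - \frac{1}{614061} + \frac{7585}{2} = \frac{4657652683}{1228122}$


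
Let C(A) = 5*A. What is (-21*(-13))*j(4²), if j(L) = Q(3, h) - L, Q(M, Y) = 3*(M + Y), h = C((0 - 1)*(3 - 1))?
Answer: -10101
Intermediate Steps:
h = -10 (h = 5*((0 - 1)*(3 - 1)) = 5*(-1*2) = 5*(-2) = -10)
Q(M, Y) = 3*M + 3*Y
j(L) = -21 - L (j(L) = (3*3 + 3*(-10)) - L = (9 - 30) - L = -21 - L)
(-21*(-13))*j(4²) = (-21*(-13))*(-21 - 1*4²) = 273*(-21 - 1*16) = 273*(-21 - 16) = 273*(-37) = -10101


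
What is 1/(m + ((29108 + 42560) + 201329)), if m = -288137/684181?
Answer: 684181/186779072320 ≈ 3.6630e-6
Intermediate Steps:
m = -288137/684181 (m = -288137*1/684181 = -288137/684181 ≈ -0.42114)
1/(m + ((29108 + 42560) + 201329)) = 1/(-288137/684181 + ((29108 + 42560) + 201329)) = 1/(-288137/684181 + (71668 + 201329)) = 1/(-288137/684181 + 272997) = 1/(186779072320/684181) = 684181/186779072320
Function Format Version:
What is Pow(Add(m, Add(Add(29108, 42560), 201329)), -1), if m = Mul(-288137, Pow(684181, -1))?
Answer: Rational(684181, 186779072320) ≈ 3.6630e-6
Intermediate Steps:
m = Rational(-288137, 684181) (m = Mul(-288137, Rational(1, 684181)) = Rational(-288137, 684181) ≈ -0.42114)
Pow(Add(m, Add(Add(29108, 42560), 201329)), -1) = Pow(Add(Rational(-288137, 684181), Add(Add(29108, 42560), 201329)), -1) = Pow(Add(Rational(-288137, 684181), Add(71668, 201329)), -1) = Pow(Add(Rational(-288137, 684181), 272997), -1) = Pow(Rational(186779072320, 684181), -1) = Rational(684181, 186779072320)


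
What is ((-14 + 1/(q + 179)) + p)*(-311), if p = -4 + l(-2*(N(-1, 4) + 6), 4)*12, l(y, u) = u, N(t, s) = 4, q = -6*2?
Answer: -1558421/167 ≈ -9331.9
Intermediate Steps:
q = -12
p = 44 (p = -4 + 4*12 = -4 + 48 = 44)
((-14 + 1/(q + 179)) + p)*(-311) = ((-14 + 1/(-12 + 179)) + 44)*(-311) = ((-14 + 1/167) + 44)*(-311) = (-2337/167 + 44)*(-311) = (5011/167)*(-311) = -1558421/167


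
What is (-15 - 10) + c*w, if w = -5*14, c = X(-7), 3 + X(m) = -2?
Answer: 325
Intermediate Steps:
X(m) = -5 (X(m) = -3 - 2 = -5)
c = -5
w = -70
(-15 - 10) + c*w = (-15 - 10) - 5*(-70) = -25 + 350 = 325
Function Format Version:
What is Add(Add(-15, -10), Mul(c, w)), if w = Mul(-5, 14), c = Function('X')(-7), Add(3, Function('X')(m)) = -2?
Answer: 325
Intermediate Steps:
Function('X')(m) = -5 (Function('X')(m) = Add(-3, -2) = -5)
c = -5
w = -70
Add(Add(-15, -10), Mul(c, w)) = Add(Add(-15, -10), Mul(-5, -70)) = Add(-25, 350) = 325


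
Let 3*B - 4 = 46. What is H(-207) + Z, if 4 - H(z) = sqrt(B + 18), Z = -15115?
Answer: -15111 - 2*sqrt(78)/3 ≈ -15117.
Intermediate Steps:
B = 50/3 (B = 4/3 + (1/3)*46 = 4/3 + 46/3 = 50/3 ≈ 16.667)
H(z) = 4 - 2*sqrt(78)/3 (H(z) = 4 - sqrt(50/3 + 18) = 4 - sqrt(104/3) = 4 - 2*sqrt(78)/3)
H(-207) + Z = (4 - 2*sqrt(78)/3) - 15115 = -15111 - 2*sqrt(78)/3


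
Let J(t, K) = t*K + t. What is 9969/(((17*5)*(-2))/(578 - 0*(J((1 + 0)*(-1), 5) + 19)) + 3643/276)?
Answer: 46774548/60551 ≈ 772.48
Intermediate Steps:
J(t, K) = t + K*t (J(t, K) = K*t + t = t + K*t)
9969/(((17*5)*(-2))/(578 - 0*(J((1 + 0)*(-1), 5) + 19)) + 3643/276) = 9969/(((17*5)*(-2))/(578 - 0*(((1 + 0)*(-1))*(1 + 5) + 19)) + 3643/276) = 9969/((85*(-2))/(578 - 0*((1*(-1))*6 + 19)) + 3643*(1/276)) = 9969/(-170/(578 - 0*(-1*6 + 19)) + 3643/276) = 9969/(-170/(578 - 0*(-6 + 19)) + 3643/276) = 9969/(-170/(578 - 0*13) + 3643/276) = 9969/(-170/(578 - 1*0) + 3643/276) = 9969/(-170/(578 + 0) + 3643/276) = 9969/(-170/578 + 3643/276) = 9969/(-170*1/578 + 3643/276) = 9969/(-5/17 + 3643/276) = 9969/(60551/4692) = 9969*(4692/60551) = 46774548/60551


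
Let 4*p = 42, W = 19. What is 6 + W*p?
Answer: 411/2 ≈ 205.50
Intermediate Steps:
p = 21/2 (p = (1/4)*42 = 21/2 ≈ 10.500)
6 + W*p = 6 + 19*(21/2) = 6 + 399/2 = 411/2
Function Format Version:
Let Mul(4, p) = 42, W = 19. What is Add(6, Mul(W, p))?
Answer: Rational(411, 2) ≈ 205.50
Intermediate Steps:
p = Rational(21, 2) (p = Mul(Rational(1, 4), 42) = Rational(21, 2) ≈ 10.500)
Add(6, Mul(W, p)) = Add(6, Mul(19, Rational(21, 2))) = Add(6, Rational(399, 2)) = Rational(411, 2)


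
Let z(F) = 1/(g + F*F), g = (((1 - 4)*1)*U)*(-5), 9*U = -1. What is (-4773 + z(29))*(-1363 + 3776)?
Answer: -29000425743/2518 ≈ -1.1517e+7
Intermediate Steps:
U = -⅑ (U = (⅑)*(-1) = -⅑ ≈ -0.11111)
g = -5/3 (g = (((1 - 4)*1)*(-⅑))*(-5) = (-3*1*(-⅑))*(-5) = -3*(-⅑)*(-5) = (⅓)*(-5) = -5/3 ≈ -1.6667)
z(F) = 1/(-5/3 + F²) (z(F) = 1/(-5/3 + F*F) = 1/(-5/3 + F²))
(-4773 + z(29))*(-1363 + 3776) = (-4773 + 3/(-5 + 3*29²))*(-1363 + 3776) = (-4773 + 3/(-5 + 3*841))*2413 = (-4773 + 3/(-5 + 2523))*2413 = (-4773 + 3/2518)*2413 = -12018411/2518*2413 = -29000425743/2518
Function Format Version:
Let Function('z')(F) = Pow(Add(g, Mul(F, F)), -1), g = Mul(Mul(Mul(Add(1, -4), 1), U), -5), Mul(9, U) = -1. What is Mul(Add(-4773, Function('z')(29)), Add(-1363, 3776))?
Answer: Rational(-29000425743, 2518) ≈ -1.1517e+7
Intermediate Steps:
U = Rational(-1, 9) (U = Mul(Rational(1, 9), -1) = Rational(-1, 9) ≈ -0.11111)
g = Rational(-5, 3) (g = Mul(Mul(Mul(Add(1, -4), 1), Rational(-1, 9)), -5) = Mul(Mul(Mul(-3, 1), Rational(-1, 9)), -5) = Mul(Mul(-3, Rational(-1, 9)), -5) = Mul(Rational(1, 3), -5) = Rational(-5, 3) ≈ -1.6667)
Function('z')(F) = Pow(Add(Rational(-5, 3), Pow(F, 2)), -1) (Function('z')(F) = Pow(Add(Rational(-5, 3), Mul(F, F)), -1) = Pow(Add(Rational(-5, 3), Pow(F, 2)), -1))
Mul(Add(-4773, Function('z')(29)), Add(-1363, 3776)) = Mul(Add(-4773, Mul(3, Pow(Add(-5, Mul(3, Pow(29, 2))), -1))), Add(-1363, 3776)) = Mul(Add(-4773, Mul(3, Pow(Add(-5, Mul(3, 841)), -1))), 2413) = Mul(Add(-4773, Mul(3, Pow(Add(-5, 2523), -1))), 2413) = Mul(Add(-4773, Mul(3, Pow(2518, -1))), 2413) = Mul(Add(-4773, Mul(3, Rational(1, 2518))), 2413) = Mul(Add(-4773, Rational(3, 2518)), 2413) = Mul(Rational(-12018411, 2518), 2413) = Rational(-29000425743, 2518)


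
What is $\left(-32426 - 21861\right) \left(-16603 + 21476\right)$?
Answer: $-264540551$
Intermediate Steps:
$\left(-32426 - 21861\right) \left(-16603 + 21476\right) = \left(-54287\right) 4873 = -264540551$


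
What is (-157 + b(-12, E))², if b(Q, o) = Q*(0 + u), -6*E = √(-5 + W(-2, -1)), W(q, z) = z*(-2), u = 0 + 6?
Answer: 52441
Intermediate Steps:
u = 6
W(q, z) = -2*z
E = -I*√3/6 (E = -√(-5 - 2*(-1))/6 = -√(-5 + 2)/6 = -I*√3/6 ≈ -0.28868*I)
b(Q, o) = 6*Q (b(Q, o) = Q*(0 + 6) = Q*6 = 6*Q)
(-157 + b(-12, E))² = (-157 + 6*(-12))² = (-157 - 72)² = (-229)² = 52441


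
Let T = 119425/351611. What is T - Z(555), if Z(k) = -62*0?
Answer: 7025/20683 ≈ 0.33965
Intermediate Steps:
Z(k) = 0
T = 7025/20683 (T = 119425*(1/351611) = 7025/20683 ≈ 0.33965)
T - Z(555) = 7025/20683 - 1*0 = 7025/20683 + 0 = 7025/20683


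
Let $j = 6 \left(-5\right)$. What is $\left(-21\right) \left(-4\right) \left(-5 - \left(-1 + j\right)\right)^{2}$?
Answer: $56784$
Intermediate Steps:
$j = -30$
$\left(-21\right) \left(-4\right) \left(-5 - \left(-1 + j\right)\right)^{2} = \left(-21\right) \left(-4\right) \left(-5 + \left(1 - -30\right)\right)^{2} = 84 \left(-5 + \left(1 + 30\right)\right)^{2} = 84 \left(-5 + 31\right)^{2} = 84 \cdot 26^{2} = 84 \cdot 676 = 56784$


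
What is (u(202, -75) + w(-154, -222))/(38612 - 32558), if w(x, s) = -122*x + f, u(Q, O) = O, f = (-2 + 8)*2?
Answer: 18725/6054 ≈ 3.0930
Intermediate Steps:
f = 12 (f = 6*2 = 12)
w(x, s) = 12 - 122*x (w(x, s) = -122*x + 12 = 12 - 122*x)
(u(202, -75) + w(-154, -222))/(38612 - 32558) = (-75 + (12 - 122*(-154)))/(38612 - 32558) = (-75 + (12 + 18788))/6054 = (-75 + 18800)*(1/6054) = 18725*(1/6054) = 18725/6054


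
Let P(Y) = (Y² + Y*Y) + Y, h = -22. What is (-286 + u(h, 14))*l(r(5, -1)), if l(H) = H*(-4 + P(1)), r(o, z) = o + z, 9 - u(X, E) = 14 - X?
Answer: 1252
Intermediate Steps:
P(Y) = Y + 2*Y² (P(Y) = (Y² + Y²) + Y = 2*Y² + Y = Y + 2*Y²)
u(X, E) = -5 + X (u(X, E) = 9 - (14 - X) = 9 + (-14 + X) = -5 + X)
l(H) = -H (l(H) = H*(-4 + 1*(1 + 2*1)) = H*(-4 + 1*(1 + 2)) = H*(-4 + 1*3) = H*(-4 + 3) = H*(-1) = -H)
(-286 + u(h, 14))*l(r(5, -1)) = (-286 + (-5 - 22))*(-(5 - 1)) = (-286 - 27)*(-1*4) = -313*(-4) = 1252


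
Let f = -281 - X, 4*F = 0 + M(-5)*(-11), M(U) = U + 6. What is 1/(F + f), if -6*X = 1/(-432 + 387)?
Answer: -540/153227 ≈ -0.0035242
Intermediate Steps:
M(U) = 6 + U
X = 1/270 (X = -1/(6*(-432 + 387)) = -⅙/(-45) = -⅙*(-1/45) = 1/270 ≈ 0.0037037)
F = -11/4 (F = (0 + (6 - 5)*(-11))/4 = (0 + 1*(-11))/4 = (0 - 11)/4 = (¼)*(-11) = -11/4 ≈ -2.7500)
f = -75871/270 (f = -281 - 1*1/270 = -281 - 1/270 = -75871/270 ≈ -281.00)
1/(F + f) = 1/(-11/4 - 75871/270) = 1/(-153227/540) = -540/153227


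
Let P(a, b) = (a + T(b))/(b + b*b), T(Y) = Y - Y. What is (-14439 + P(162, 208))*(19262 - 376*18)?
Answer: -1960596105681/10868 ≈ -1.8040e+8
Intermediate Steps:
T(Y) = 0
P(a, b) = a/(b + b²) (P(a, b) = (a + 0)/(b + b*b) = a/(b + b²))
(-14439 + P(162, 208))*(19262 - 376*18) = (-14439 + 162/(208*(1 + 208)))*(19262 - 376*18) = (-14439 + 162*(1/208)/209)*(19262 - 6768) = (-14439 + 162*(1/208)*(1/209))*12494 = (-14439 + 81/21736)*12494 = -313846023/21736*12494 = -1960596105681/10868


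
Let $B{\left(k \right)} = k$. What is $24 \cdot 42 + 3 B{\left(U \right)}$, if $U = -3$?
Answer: $999$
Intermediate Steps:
$24 \cdot 42 + 3 B{\left(U \right)} = 24 \cdot 42 + 3 \left(-3\right) = 1008 - 9 = 999$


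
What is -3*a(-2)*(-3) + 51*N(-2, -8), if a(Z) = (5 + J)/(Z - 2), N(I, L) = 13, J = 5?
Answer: 1281/2 ≈ 640.50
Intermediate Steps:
a(Z) = 10/(-2 + Z) (a(Z) = (5 + 5)/(Z - 2) = 10/(-2 + Z))
-3*a(-2)*(-3) + 51*N(-2, -8) = -30/(-2 - 2)*(-3) + 51*13 = -30/(-4)*(-3) + 663 = -30*(-1)/4*(-3) + 663 = -3*(-5/2)*(-3) + 663 = (15/2)*(-3) + 663 = -45/2 + 663 = 1281/2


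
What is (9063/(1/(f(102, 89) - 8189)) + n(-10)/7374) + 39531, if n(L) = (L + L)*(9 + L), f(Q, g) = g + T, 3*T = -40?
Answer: -270963562373/3687 ≈ -7.3492e+7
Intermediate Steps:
T = -40/3 (T = (1/3)*(-40) = -40/3 ≈ -13.333)
f(Q, g) = -40/3 + g (f(Q, g) = g - 40/3 = -40/3 + g)
n(L) = 2*L*(9 + L) (n(L) = (2*L)*(9 + L) = 2*L*(9 + L))
(9063/(1/(f(102, 89) - 8189)) + n(-10)/7374) + 39531 = (9063/(1/((-40/3 + 89) - 8189)) + (2*(-10)*(9 - 10))/7374) + 39531 = (9063/(1/(227/3 - 8189)) + (2*(-10)*(-1))*(1/7374)) + 39531 = (9063/(1/(-24340/3)) + 20*(1/7374)) + 39531 = (9063/(-3/24340) + 10/3687) + 39531 = (9063*(-24340/3) + 10/3687) + 39531 = (-73531140 + 10/3687) + 39531 = -271109313170/3687 + 39531 = -270963562373/3687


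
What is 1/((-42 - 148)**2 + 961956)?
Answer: 1/998056 ≈ 1.0019e-6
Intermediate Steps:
1/((-42 - 148)**2 + 961956) = 1/((-190)**2 + 961956) = 1/(36100 + 961956) = 1/998056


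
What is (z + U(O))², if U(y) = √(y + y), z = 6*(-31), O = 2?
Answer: 33856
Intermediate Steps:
z = -186
U(y) = √2*√y (U(y) = √(2*y) = √2*√y)
(z + U(O))² = (-186 + √2*√2)² = (-186 + 2)² = (-184)² = 33856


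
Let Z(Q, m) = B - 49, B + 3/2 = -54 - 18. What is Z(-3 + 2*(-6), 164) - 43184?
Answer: -86613/2 ≈ -43307.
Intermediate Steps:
B = -147/2 (B = -3/2 + (-54 - 18) = -3/2 - 72 = -147/2 ≈ -73.500)
Z(Q, m) = -245/2 (Z(Q, m) = -147/2 - 49 = -245/2)
Z(-3 + 2*(-6), 164) - 43184 = -245/2 - 43184 = -86613/2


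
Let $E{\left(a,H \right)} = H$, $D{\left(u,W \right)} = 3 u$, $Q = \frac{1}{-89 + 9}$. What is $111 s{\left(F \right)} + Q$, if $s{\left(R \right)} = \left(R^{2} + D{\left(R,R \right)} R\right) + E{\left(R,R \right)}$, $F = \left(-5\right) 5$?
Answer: $\frac{21977999}{80} \approx 2.7473 \cdot 10^{5}$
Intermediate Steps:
$Q = - \frac{1}{80}$ ($Q = \frac{1}{-80} = - \frac{1}{80} \approx -0.0125$)
$F = -25$
$s{\left(R \right)} = R + 4 R^{2}$ ($s{\left(R \right)} = \left(R^{2} + 3 R R\right) + R = \left(R^{2} + 3 R^{2}\right) + R = 4 R^{2} + R = R + 4 R^{2}$)
$111 s{\left(F \right)} + Q = 111 \left(- 25 \left(1 + 4 \left(-25\right)\right)\right) - \frac{1}{80} = 111 \left(- 25 \left(1 - 100\right)\right) - \frac{1}{80} = 111 \left(\left(-25\right) \left(-99\right)\right) - \frac{1}{80} = 111 \cdot 2475 - \frac{1}{80} = 274725 - \frac{1}{80} = \frac{21977999}{80}$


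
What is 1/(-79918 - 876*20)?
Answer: -1/97438 ≈ -1.0263e-5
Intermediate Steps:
1/(-79918 - 876*20) = 1/(-79918 - 17520) = 1/(-97438) = -1/97438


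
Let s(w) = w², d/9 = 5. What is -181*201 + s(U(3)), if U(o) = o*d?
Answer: -18156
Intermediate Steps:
d = 45 (d = 9*5 = 45)
U(o) = 45*o (U(o) = o*45 = 45*o)
-181*201 + s(U(3)) = -181*201 + (45*3)² = -36381 + 135² = -36381 + 18225 = -18156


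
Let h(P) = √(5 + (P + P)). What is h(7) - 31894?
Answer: -31894 + √19 ≈ -31890.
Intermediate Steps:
h(P) = √(5 + 2*P)
h(7) - 31894 = √(5 + 2*7) - 31894 = √(5 + 14) - 31894 = √19 - 31894 = -31894 + √19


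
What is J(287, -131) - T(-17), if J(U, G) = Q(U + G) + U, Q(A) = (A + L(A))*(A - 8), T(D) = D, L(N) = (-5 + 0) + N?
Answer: 45740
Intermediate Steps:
L(N) = -5 + N
Q(A) = (-8 + A)*(-5 + 2*A) (Q(A) = (A + (-5 + A))*(A - 8) = (-5 + 2*A)*(-8 + A) = (-8 + A)*(-5 + 2*A))
J(U, G) = 40 - 21*G - 20*U + 2*(G + U)**2 (J(U, G) = (40 - 21*(U + G) + 2*(U + G)**2) + U = (40 - 21*(G + U) + 2*(G + U)**2) + U = (40 + (-21*G - 21*U) + 2*(G + U)**2) + U = (40 - 21*G - 21*U + 2*(G + U)**2) + U = 40 - 21*G - 20*U + 2*(G + U)**2)
J(287, -131) - T(-17) = (40 + (-131 + 287)**2 - 16*(-131) - 15*287 + (-131 + 287)*(-5 - 131 + 287)) - 1*(-17) = (40 + 156**2 + 2096 - 4305 + 156*151) + 17 = (40 + 24336 + 2096 - 4305 + 23556) + 17 = 45723 + 17 = 45740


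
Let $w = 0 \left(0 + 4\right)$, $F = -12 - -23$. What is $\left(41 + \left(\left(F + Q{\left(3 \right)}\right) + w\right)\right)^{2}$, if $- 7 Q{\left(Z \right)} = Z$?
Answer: $\frac{130321}{49} \approx 2659.6$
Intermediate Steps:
$Q{\left(Z \right)} = - \frac{Z}{7}$
$F = 11$ ($F = -12 + 23 = 11$)
$w = 0$ ($w = 0 \cdot 4 = 0$)
$\left(41 + \left(\left(F + Q{\left(3 \right)}\right) + w\right)\right)^{2} = \left(41 + \left(\left(11 - \frac{3}{7}\right) + 0\right)\right)^{2} = \left(41 + \left(\frac{74}{7} + 0\right)\right)^{2} = \left(41 + \frac{74}{7}\right)^{2} = \left(\frac{361}{7}\right)^{2} = \frac{130321}{49}$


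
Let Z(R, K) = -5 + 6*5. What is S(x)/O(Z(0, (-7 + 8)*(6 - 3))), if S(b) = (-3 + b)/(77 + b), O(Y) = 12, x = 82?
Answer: 79/1908 ≈ 0.041405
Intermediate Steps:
Z(R, K) = 25 (Z(R, K) = -5 + 30 = 25)
S(b) = (-3 + b)/(77 + b)
S(x)/O(Z(0, (-7 + 8)*(6 - 3))) = ((-3 + 82)/(77 + 82))/12 = (79/159)*(1/12) = 79/1908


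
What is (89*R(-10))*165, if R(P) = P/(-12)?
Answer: 24475/2 ≈ 12238.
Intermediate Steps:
R(P) = -P/12 (R(P) = P*(-1/12) = -P/12)
(89*R(-10))*165 = (89*(-1/12*(-10)))*165 = (89*(⅚))*165 = (445/6)*165 = 24475/2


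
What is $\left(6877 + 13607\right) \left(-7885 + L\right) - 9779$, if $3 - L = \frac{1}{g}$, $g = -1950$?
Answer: $- \frac{52476013361}{325} \approx -1.6146 \cdot 10^{8}$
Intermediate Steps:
$L = \frac{5851}{1950}$ ($L = 3 - \frac{1}{-1950} = 3 - - \frac{1}{1950} = 3 + \frac{1}{1950} = \frac{5851}{1950} \approx 3.0005$)
$\left(6877 + 13607\right) \left(-7885 + L\right) - 9779 = \left(6877 + 13607\right) \left(-7885 + \frac{5851}{1950}\right) - 9779 = 20484 \left(- \frac{15369899}{1950}\right) - 9779 = - \frac{52472835186}{325} - 9779 = - \frac{52476013361}{325}$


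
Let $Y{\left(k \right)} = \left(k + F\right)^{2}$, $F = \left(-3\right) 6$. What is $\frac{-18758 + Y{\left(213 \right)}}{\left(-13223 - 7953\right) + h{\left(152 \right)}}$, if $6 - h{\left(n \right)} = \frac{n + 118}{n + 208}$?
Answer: $- \frac{77068}{84683} \approx -0.91008$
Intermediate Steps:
$F = -18$
$Y{\left(k \right)} = \left(-18 + k\right)^{2}$ ($Y{\left(k \right)} = \left(k - 18\right)^{2} = \left(-18 + k\right)^{2}$)
$h{\left(n \right)} = 6 - \frac{118 + n}{208 + n}$ ($h{\left(n \right)} = 6 - \frac{n + 118}{n + 208} = 6 - \frac{118 + n}{208 + n}$)
$\frac{-18758 + Y{\left(213 \right)}}{\left(-13223 - 7953\right) + h{\left(152 \right)}} = \frac{-18758 + \left(-18 + 213\right)^{2}}{\left(-13223 - 7953\right) + \frac{5 \left(226 + 152\right)}{208 + 152}} = \frac{-18758 + 195^{2}}{\left(-13223 - 7953\right) + 5 \cdot \frac{1}{360} \cdot 378} = \frac{-18758 + 38025}{-21176 + 5 \cdot \frac{1}{360} \cdot 378} = \frac{19267}{-21176 + \frac{21}{4}} = \frac{19267}{- \frac{84683}{4}} = 19267 \left(- \frac{4}{84683}\right) = - \frac{77068}{84683}$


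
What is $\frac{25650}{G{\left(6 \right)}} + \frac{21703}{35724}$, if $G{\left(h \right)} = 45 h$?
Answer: $\frac{3415483}{35724} \approx 95.608$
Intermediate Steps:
$\frac{25650}{G{\left(6 \right)}} + \frac{21703}{35724} = \frac{25650}{45 \cdot 6} + \frac{21703}{35724} = \frac{25650}{270} + 21703 \cdot \frac{1}{35724} = 25650 \cdot \frac{1}{270} + \frac{21703}{35724} = 95 + \frac{21703}{35724} = \frac{3415483}{35724}$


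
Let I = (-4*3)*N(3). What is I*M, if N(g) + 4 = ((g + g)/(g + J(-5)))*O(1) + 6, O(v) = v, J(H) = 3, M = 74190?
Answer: -2670840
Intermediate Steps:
N(g) = 2 + 2*g/(3 + g) (N(g) = -4 + (((g + g)/(g + 3))*1 + 6) = -4 + (((2*g)/(3 + g))*1 + 6) = -4 + ((2*g/(3 + g))*1 + 6) = -4 + (2*g/(3 + g) + 6) = -4 + (6 + 2*g/(3 + g)) = 2 + 2*g/(3 + g))
I = -36 (I = (-4*3)*(2*(3 + 2*3)/(3 + 3)) = -24*(3 + 6)/6 = -24*9/6 = -12*3 = -36)
I*M = -36*74190 = -2670840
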